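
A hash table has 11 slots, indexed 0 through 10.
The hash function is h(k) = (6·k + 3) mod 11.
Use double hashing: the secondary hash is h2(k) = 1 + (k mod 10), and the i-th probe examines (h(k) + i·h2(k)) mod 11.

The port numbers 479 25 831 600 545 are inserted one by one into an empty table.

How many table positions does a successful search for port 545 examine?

2

Insert 479: h=6, slot 6 empty => index 6.
Insert 25: h=10, slot 10 empty => index 10.
Insert 831: h=6, h2=2, slot 6 occupied => index 8.
Insert 600: h=6, h2=1, slot 6 occupied => index 7.
Insert 545: h=6, h2=6, slot 6 occupied => index 1.
Table: [_, 545, _, _, _, _, 479, 600, 831, _, 25]
Lookup 545: h=6, h2=6, probe 6,1 → found at 1.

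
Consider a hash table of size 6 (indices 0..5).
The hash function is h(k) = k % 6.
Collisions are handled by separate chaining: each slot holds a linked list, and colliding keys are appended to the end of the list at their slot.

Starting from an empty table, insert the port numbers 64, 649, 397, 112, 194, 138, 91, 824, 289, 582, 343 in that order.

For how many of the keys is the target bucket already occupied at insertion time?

7

Insert 64: h=4, bucket 4 empty → new chain.
Insert 649: h=1, bucket 1 empty → new chain.
Insert 397: h=1, bucket 1 nonempty → append to chain.
Insert 112: h=4, bucket 4 nonempty → append to chain.
Insert 194: h=2, bucket 2 empty → new chain.
Insert 138: h=0, bucket 0 empty → new chain.
Insert 91: h=1, bucket 1 nonempty → append to chain.
Insert 824: h=2, bucket 2 nonempty → append to chain.
Insert 289: h=1, bucket 1 nonempty → append to chain.
Insert 582: h=0, bucket 0 nonempty → append to chain.
Insert 343: h=1, bucket 1 nonempty → append to chain.
Final buckets:
0: 138 -> 582
1: 649 -> 397 -> 91 -> 289 -> 343
2: 194 -> 824
3: —
4: 64 -> 112
5: —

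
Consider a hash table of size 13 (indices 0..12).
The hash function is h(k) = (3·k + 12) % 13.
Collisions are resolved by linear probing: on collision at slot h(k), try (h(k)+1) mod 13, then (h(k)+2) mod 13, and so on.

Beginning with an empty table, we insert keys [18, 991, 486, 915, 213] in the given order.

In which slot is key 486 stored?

2

18: h=1 -> slot 1
991: h=8 -> slot 8
486: h=1, probe 1,2 -> slot 2
915: h=1, probe 1,2,3 -> slot 3
213: h=1, probe 1,2,3,4 -> slot 4
Table: [∅, 18, 486, 915, 213, ∅, ∅, ∅, 991, ∅, ∅, ∅, ∅]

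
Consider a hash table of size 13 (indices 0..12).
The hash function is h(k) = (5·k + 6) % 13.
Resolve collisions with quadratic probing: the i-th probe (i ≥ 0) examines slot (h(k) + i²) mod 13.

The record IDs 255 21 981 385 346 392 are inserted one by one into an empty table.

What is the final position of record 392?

255 hashes to 7; slot 7 is free => place at 7.
21 hashes to 7; 7 taken => place at 8.
981 hashes to 10; slot 10 is free => place at 10.
385 hashes to 7; 7,8 taken => place at 11.
346 hashes to 7; 7,8,11 taken => place at 3.
392 hashes to 3; 3 taken => place at 4.
Table: [∅, ∅, ∅, 346, 392, ∅, ∅, 255, 21, ∅, 981, 385, ∅]

4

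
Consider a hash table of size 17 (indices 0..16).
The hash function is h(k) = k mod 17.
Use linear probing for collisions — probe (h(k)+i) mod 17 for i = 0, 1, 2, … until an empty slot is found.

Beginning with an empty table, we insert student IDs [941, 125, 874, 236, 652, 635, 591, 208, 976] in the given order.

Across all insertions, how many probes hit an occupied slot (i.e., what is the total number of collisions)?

Insert 941: h=6, slot 6 empty → index 6.
Insert 125: h=6, slot 6 occupied → index 7.
Insert 874: h=7, slot 7 occupied → index 8.
Insert 236: h=15, slot 15 empty → index 15.
Insert 652: h=6, slots 6,7,8 occupied → index 9.
Insert 635: h=6, slots 6,7,8,9 occupied → index 10.
Insert 591: h=13, slot 13 empty → index 13.
Insert 208: h=4, slot 4 empty → index 4.
Insert 976: h=7, slots 7,8,9,10 occupied → index 11.
Table: [∅, ∅, ∅, ∅, 208, ∅, 941, 125, 874, 652, 635, 976, ∅, 591, ∅, 236, ∅]

13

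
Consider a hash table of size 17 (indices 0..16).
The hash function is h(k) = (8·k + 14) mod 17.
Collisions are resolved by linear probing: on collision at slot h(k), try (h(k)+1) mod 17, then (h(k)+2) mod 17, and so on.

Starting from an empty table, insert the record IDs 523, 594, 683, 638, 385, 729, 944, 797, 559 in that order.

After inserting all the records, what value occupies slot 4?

683

523: h=16 -> slot 16
594: h=6 -> slot 6
683: h=4 -> slot 4
638: h=1 -> slot 1
385: h=0 -> slot 0
729: h=15 -> slot 15
944: h=1, probe 1,2 -> slot 2
797: h=15, probe 15,16,0,1,2,3 -> slot 3
559: h=15, probe 15,16,0,1,2,3,4,5 -> slot 5
Table: [385, 638, 944, 797, 683, 559, 594, —, —, —, —, —, —, —, —, 729, 523]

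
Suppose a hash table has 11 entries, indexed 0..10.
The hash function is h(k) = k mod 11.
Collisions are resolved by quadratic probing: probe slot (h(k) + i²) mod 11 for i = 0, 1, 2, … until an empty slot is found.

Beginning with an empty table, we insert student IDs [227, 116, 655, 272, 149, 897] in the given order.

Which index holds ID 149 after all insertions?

227 hashes to 7; slot 7 is free → place at 7.
116 hashes to 6; slot 6 is free → place at 6.
655 hashes to 6; 6,7 taken → place at 10.
272 hashes to 8; slot 8 is free → place at 8.
149 hashes to 6; 6,7,10 taken → place at 4.
897 hashes to 6; 6,7,10,4 taken → place at 0.
Table: [897, ., ., ., 149, ., 116, 227, 272, ., 655]

4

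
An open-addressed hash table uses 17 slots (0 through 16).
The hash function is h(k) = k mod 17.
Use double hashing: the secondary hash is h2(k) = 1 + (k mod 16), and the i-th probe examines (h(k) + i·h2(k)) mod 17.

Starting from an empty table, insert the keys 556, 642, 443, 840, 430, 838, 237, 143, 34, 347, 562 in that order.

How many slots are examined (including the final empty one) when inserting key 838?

3

556: h=12 → slot 12
642: h=13 → slot 13
443: h=1 → slot 1
840: h=7 → slot 7
430: h=5 → slot 5
838: h=5, h2=7, probe 5,12,2 → slot 2
237: h=16 → slot 16
143: h=7, h2=16, probe 7,6 → slot 6
34: h=0 → slot 0
347: h=7, h2=12, probe 7,2,14 → slot 14
562: h=1, h2=3, probe 1,4 → slot 4
Table: [34, 443, 838, ., 562, 430, 143, 840, ., ., ., ., 556, 642, 347, ., 237]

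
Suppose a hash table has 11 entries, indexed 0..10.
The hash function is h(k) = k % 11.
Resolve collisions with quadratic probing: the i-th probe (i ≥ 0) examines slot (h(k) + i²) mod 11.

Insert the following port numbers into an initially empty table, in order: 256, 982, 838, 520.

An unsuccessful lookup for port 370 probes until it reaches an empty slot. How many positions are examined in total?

Insert 256: h=3, slot 3 empty → index 3.
Insert 982: h=3, slot 3 occupied → index 4.
Insert 838: h=2, slot 2 empty → index 2.
Insert 520: h=3, slots 3,4 occupied → index 7.
Table: [∅, ∅, 838, 256, 982, ∅, ∅, 520, ∅, ∅, ∅]
Lookup 370: h=7, probe 7,8 → slot 8 empty, not found.

2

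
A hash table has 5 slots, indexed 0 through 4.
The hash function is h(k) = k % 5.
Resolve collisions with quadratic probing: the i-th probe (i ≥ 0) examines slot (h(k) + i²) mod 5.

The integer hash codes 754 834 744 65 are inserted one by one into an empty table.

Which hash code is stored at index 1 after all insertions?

65

Insert 754: h=4, slot 4 empty => index 4.
Insert 834: h=4, slot 4 occupied => index 0.
Insert 744: h=4, slots 4,0 occupied => index 3.
Insert 65: h=0, slot 0 occupied => index 1.
Table: [834, 65, -, 744, 754]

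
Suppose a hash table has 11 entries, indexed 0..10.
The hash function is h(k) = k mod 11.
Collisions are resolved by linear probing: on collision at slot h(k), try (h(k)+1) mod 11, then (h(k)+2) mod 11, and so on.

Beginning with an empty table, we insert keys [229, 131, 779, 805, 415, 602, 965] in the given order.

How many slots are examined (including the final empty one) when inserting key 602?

229: h=9 -> slot 9
131: h=10 -> slot 10
779: h=9, probe 9,10,0 -> slot 0
805: h=2 -> slot 2
415: h=8 -> slot 8
602: h=8, probe 8,9,10,0,1 -> slot 1
965: h=8, probe 8,9,10,0,1,2,3 -> slot 3
Table: [779, 602, 805, 965, ., ., ., ., 415, 229, 131]

5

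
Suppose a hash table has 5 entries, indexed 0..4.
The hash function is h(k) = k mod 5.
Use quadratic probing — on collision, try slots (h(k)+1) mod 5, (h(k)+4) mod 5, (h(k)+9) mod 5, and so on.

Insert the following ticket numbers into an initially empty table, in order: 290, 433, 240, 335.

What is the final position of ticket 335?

4

290 hashes to 0; slot 0 is free => place at 0.
433 hashes to 3; slot 3 is free => place at 3.
240 hashes to 0; 0 taken => place at 1.
335 hashes to 0; 0,1 taken => place at 4.
Table: [290, 240, ., 433, 335]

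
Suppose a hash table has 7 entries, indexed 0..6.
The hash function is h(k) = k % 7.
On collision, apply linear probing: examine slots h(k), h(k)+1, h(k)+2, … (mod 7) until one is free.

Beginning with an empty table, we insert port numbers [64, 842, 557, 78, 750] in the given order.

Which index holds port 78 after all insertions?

64: h=1 -> slot 1
842: h=2 -> slot 2
557: h=4 -> slot 4
78: h=1, probe 1,2,3 -> slot 3
750: h=1, probe 1,2,3,4,5 -> slot 5
Table: [., 64, 842, 78, 557, 750, .]

3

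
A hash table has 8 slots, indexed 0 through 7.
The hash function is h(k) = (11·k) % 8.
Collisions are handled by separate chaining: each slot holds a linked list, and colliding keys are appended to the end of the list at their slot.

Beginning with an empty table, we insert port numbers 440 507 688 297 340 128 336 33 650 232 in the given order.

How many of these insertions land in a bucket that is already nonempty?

440 → bucket 0
507 → bucket 1
688 → bucket 0 (collision)
297 → bucket 3
340 → bucket 4
128 → bucket 0 (collision)
336 → bucket 0 (collision)
33 → bucket 3 (collision)
650 → bucket 6
232 → bucket 0 (collision)
Final buckets:
0: 440 -> 688 -> 128 -> 336 -> 232
1: 507
2: —
3: 297 -> 33
4: 340
5: —
6: 650
7: —

5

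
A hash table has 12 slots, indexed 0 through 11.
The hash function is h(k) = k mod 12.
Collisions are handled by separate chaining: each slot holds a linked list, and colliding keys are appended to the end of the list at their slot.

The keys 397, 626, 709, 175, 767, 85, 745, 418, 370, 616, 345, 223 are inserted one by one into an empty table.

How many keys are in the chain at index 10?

2

Insert 397: h=1, bucket 1 empty -> new chain.
Insert 626: h=2, bucket 2 empty -> new chain.
Insert 709: h=1, bucket 1 nonempty -> append to chain.
Insert 175: h=7, bucket 7 empty -> new chain.
Insert 767: h=11, bucket 11 empty -> new chain.
Insert 85: h=1, bucket 1 nonempty -> append to chain.
Insert 745: h=1, bucket 1 nonempty -> append to chain.
Insert 418: h=10, bucket 10 empty -> new chain.
Insert 370: h=10, bucket 10 nonempty -> append to chain.
Insert 616: h=4, bucket 4 empty -> new chain.
Insert 345: h=9, bucket 9 empty -> new chain.
Insert 223: h=7, bucket 7 nonempty -> append to chain.
Final buckets:
0: .
1: 397 -> 709 -> 85 -> 745
2: 626
3: .
4: 616
5: .
6: .
7: 175 -> 223
8: .
9: 345
10: 418 -> 370
11: 767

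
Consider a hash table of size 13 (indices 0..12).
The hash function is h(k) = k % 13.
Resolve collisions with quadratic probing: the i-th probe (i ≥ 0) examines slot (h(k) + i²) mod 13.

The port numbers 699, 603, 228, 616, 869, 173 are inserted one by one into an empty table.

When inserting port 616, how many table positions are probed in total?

Insert 699: h=10, slot 10 empty => index 10.
Insert 603: h=5, slot 5 empty => index 5.
Insert 228: h=7, slot 7 empty => index 7.
Insert 616: h=5, slot 5 occupied => index 6.
Insert 869: h=11, slot 11 empty => index 11.
Insert 173: h=4, slot 4 empty => index 4.
Table: [-, -, -, -, 173, 603, 616, 228, -, -, 699, 869, -]

2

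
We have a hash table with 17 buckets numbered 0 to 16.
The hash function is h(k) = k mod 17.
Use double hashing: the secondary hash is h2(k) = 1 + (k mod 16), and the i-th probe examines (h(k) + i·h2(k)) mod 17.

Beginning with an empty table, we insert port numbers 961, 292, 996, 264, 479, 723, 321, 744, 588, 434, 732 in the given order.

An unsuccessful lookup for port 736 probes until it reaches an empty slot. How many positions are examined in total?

3

961: h=9 → slot 9
292: h=3 → slot 3
996: h=10 → slot 10
264: h=9, h2=9, probe 9,1 → slot 1
479: h=3, h2=16, probe 3,2 → slot 2
723: h=9, h2=4, probe 9,13 → slot 13
321: h=15 → slot 15
744: h=13, h2=9, probe 13,5 → slot 5
588: h=10, h2=13, probe 10,6 → slot 6
434: h=9, h2=3, probe 9,12 → slot 12
732: h=1, h2=13, probe 1,14 → slot 14
Table: [_, 264, 479, 292, _, 744, 588, _, _, 961, 996, _, 434, 723, 732, 321, _]
Lookup 736: h=5, h2=1, probe 5,6,7 → slot 7 empty, not found.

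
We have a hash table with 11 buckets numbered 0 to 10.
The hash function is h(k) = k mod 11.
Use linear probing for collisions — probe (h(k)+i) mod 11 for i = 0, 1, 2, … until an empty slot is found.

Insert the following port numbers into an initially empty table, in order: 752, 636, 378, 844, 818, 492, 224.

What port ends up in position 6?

818

752: h=4 -> slot 4
636: h=9 -> slot 9
378: h=4, probe 4,5 -> slot 5
844: h=8 -> slot 8
818: h=4, probe 4,5,6 -> slot 6
492: h=8, probe 8,9,10 -> slot 10
224: h=4, probe 4,5,6,7 -> slot 7
Table: [_, _, _, _, 752, 378, 818, 224, 844, 636, 492]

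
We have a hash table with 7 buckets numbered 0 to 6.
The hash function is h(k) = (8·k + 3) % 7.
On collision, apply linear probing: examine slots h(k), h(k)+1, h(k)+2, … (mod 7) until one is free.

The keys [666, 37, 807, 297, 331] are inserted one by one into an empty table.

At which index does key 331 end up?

1

666: h=4 => slot 4
37: h=5 => slot 5
807: h=5, probe 5,6 => slot 6
297: h=6, probe 6,0 => slot 0
331: h=5, probe 5,6,0,1 => slot 1
Table: [297, 331, ∅, ∅, 666, 37, 807]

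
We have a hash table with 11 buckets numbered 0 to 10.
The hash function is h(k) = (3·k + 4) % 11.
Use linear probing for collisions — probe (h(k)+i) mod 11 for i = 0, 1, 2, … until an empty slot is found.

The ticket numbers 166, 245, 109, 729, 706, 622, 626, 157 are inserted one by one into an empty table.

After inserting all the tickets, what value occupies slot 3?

729

Insert 166: h=7, slot 7 empty -> index 7.
Insert 245: h=2, slot 2 empty -> index 2.
Insert 109: h=1, slot 1 empty -> index 1.
Insert 729: h=2, slot 2 occupied -> index 3.
Insert 706: h=10, slot 10 empty -> index 10.
Insert 622: h=0, slot 0 empty -> index 0.
Insert 626: h=1, slots 1,2,3 occupied -> index 4.
Insert 157: h=2, slots 2,3,4 occupied -> index 5.
Table: [622, 109, 245, 729, 626, 157, ., 166, ., ., 706]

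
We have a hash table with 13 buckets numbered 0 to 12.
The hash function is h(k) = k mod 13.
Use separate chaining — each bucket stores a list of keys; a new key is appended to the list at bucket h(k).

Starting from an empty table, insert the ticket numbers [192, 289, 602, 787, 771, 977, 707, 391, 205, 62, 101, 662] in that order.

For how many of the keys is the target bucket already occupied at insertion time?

4

Insert 192: h=10, bucket 10 empty → new chain.
Insert 289: h=3, bucket 3 empty → new chain.
Insert 602: h=4, bucket 4 empty → new chain.
Insert 787: h=7, bucket 7 empty → new chain.
Insert 771: h=4, bucket 4 nonempty → append to chain.
Insert 977: h=2, bucket 2 empty → new chain.
Insert 707: h=5, bucket 5 empty → new chain.
Insert 391: h=1, bucket 1 empty → new chain.
Insert 205: h=10, bucket 10 nonempty → append to chain.
Insert 62: h=10, bucket 10 nonempty → append to chain.
Insert 101: h=10, bucket 10 nonempty → append to chain.
Insert 662: h=12, bucket 12 empty → new chain.
Final buckets:
0: -
1: 391
2: 977
3: 289
4: 602 -> 771
5: 707
6: -
7: 787
8: -
9: -
10: 192 -> 205 -> 62 -> 101
11: -
12: 662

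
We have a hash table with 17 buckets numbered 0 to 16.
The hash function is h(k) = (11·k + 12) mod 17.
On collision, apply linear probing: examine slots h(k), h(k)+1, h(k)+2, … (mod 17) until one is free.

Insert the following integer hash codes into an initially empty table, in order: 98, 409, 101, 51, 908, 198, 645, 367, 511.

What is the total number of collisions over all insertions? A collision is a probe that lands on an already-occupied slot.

5

98 hashes to 2; slot 2 is free → place at 2.
409 hashes to 6; slot 6 is free → place at 6.
101 hashes to 1; slot 1 is free → place at 1.
51 hashes to 12; slot 12 is free → place at 12.
908 hashes to 4; slot 4 is free → place at 4.
198 hashes to 14; slot 14 is free → place at 14.
645 hashes to 1; 1,2 taken → place at 3.
367 hashes to 3; 3,4 taken → place at 5.
511 hashes to 6; 6 taken → place at 7.
Table: [—, 101, 98, 645, 908, 367, 409, 511, —, —, —, —, 51, —, 198, —, —]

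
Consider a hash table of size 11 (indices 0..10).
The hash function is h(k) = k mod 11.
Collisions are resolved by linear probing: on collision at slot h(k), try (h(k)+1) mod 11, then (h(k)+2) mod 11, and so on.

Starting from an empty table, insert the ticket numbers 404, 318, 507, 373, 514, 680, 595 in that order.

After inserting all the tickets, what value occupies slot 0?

373

404 hashes to 8; slot 8 is free => place at 8.
318 hashes to 10; slot 10 is free => place at 10.
507 hashes to 1; slot 1 is free => place at 1.
373 hashes to 10; 10 taken => place at 0.
514 hashes to 8; 8 taken => place at 9.
680 hashes to 9; 9,10,0,1 taken => place at 2.
595 hashes to 1; 1,2 taken => place at 3.
Table: [373, 507, 680, 595, -, -, -, -, 404, 514, 318]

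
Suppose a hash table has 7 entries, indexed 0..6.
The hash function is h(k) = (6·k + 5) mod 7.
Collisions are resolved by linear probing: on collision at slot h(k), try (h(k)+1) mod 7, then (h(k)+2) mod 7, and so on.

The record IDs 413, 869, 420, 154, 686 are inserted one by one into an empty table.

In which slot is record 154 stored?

413 hashes to 5; slot 5 is free => place at 5.
869 hashes to 4; slot 4 is free => place at 4.
420 hashes to 5; 5 taken => place at 6.
154 hashes to 5; 5,6 taken => place at 0.
686 hashes to 5; 5,6,0 taken => place at 1.
Table: [154, 686, _, _, 869, 413, 420]

0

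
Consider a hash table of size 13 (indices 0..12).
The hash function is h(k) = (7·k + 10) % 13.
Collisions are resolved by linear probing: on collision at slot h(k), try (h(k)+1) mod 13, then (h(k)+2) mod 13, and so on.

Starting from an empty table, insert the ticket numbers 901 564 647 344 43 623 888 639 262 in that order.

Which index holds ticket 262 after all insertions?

901 hashes to 12; slot 12 is free → place at 12.
564 hashes to 6; slot 6 is free → place at 6.
647 hashes to 2; slot 2 is free → place at 2.
344 hashes to 0; slot 0 is free → place at 0.
43 hashes to 12; 12,0 taken → place at 1.
623 hashes to 3; slot 3 is free → place at 3.
888 hashes to 12; 12,0,1,2,3 taken → place at 4.
639 hashes to 11; slot 11 is free → place at 11.
262 hashes to 11; 11,12,0,1,2,3,4 taken → place at 5.
Table: [344, 43, 647, 623, 888, 262, 564, _, _, _, _, 639, 901]

5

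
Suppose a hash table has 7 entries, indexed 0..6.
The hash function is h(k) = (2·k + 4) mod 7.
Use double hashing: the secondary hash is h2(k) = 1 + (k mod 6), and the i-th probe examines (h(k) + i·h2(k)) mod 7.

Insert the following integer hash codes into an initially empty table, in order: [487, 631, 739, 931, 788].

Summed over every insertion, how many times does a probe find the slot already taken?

2

Insert 487: h=5, slot 5 empty => index 5.
Insert 631: h=6, slot 6 empty => index 6.
Insert 739: h=5, h2=2, slot 5 occupied => index 0.
Insert 931: h=4, slot 4 empty => index 4.
Insert 788: h=5, h2=3, slot 5 occupied => index 1.
Table: [739, 788, ., ., 931, 487, 631]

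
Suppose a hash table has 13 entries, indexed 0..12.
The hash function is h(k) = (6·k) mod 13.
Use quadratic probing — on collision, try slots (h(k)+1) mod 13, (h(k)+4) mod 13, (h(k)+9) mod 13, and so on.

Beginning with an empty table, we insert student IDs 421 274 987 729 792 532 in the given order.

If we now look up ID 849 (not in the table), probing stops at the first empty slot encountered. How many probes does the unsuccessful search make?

Insert 421: h=4, slot 4 empty => index 4.
Insert 274: h=6, slot 6 empty => index 6.
Insert 987: h=7, slot 7 empty => index 7.
Insert 729: h=6, slots 6,7 occupied => index 10.
Insert 792: h=7, slot 7 occupied => index 8.
Insert 532: h=7, slots 7,8 occupied => index 11.
Table: [—, —, —, —, 421, —, 274, 987, 792, —, 729, 532, —]
Lookup 849: h=11, probe 11,12 → slot 12 empty, not found.

2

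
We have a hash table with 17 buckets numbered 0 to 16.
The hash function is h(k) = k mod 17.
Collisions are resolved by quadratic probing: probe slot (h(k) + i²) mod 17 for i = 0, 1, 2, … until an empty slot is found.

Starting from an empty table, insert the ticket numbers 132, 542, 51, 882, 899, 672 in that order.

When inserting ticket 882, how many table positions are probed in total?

2

Insert 132: h=13, slot 13 empty → index 13.
Insert 542: h=15, slot 15 empty → index 15.
Insert 51: h=0, slot 0 empty → index 0.
Insert 882: h=15, slot 15 occupied → index 16.
Insert 899: h=15, slots 15,16 occupied → index 2.
Insert 672: h=9, slot 9 empty → index 9.
Table: [51, _, 899, _, _, _, _, _, _, 672, _, _, _, 132, _, 542, 882]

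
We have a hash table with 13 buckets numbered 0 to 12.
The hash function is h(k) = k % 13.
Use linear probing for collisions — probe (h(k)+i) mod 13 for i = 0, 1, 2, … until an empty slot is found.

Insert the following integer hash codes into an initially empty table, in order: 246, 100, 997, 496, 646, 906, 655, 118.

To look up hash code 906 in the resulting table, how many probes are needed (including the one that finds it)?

5

246: h=12 => slot 12
100: h=9 => slot 9
997: h=9, probe 9,10 => slot 10
496: h=2 => slot 2
646: h=9, probe 9,10,11 => slot 11
906: h=9, probe 9,10,11,12,0 => slot 0
655: h=5 => slot 5
118: h=1 => slot 1
Table: [906, 118, 496, —, —, 655, —, —, —, 100, 997, 646, 246]
Lookup 906: h=9, probe 9,10,11,12,0 → found at 0.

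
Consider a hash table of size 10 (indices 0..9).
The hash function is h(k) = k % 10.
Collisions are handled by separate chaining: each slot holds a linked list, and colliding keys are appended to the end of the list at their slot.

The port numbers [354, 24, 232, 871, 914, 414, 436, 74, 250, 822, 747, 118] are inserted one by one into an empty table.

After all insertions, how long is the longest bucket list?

5

Insert 354: h=4, bucket 4 empty → new chain.
Insert 24: h=4, bucket 4 nonempty → append to chain.
Insert 232: h=2, bucket 2 empty → new chain.
Insert 871: h=1, bucket 1 empty → new chain.
Insert 914: h=4, bucket 4 nonempty → append to chain.
Insert 414: h=4, bucket 4 nonempty → append to chain.
Insert 436: h=6, bucket 6 empty → new chain.
Insert 74: h=4, bucket 4 nonempty → append to chain.
Insert 250: h=0, bucket 0 empty → new chain.
Insert 822: h=2, bucket 2 nonempty → append to chain.
Insert 747: h=7, bucket 7 empty → new chain.
Insert 118: h=8, bucket 8 empty → new chain.
Final buckets:
0: 250
1: 871
2: 232 -> 822
3: ∅
4: 354 -> 24 -> 914 -> 414 -> 74
5: ∅
6: 436
7: 747
8: 118
9: ∅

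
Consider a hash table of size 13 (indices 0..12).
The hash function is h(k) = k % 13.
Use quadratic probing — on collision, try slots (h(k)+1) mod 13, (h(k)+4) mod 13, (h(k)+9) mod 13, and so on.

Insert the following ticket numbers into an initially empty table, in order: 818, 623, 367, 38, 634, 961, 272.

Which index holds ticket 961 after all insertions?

2

Insert 818: h=12, slot 12 empty -> index 12.
Insert 623: h=12, slot 12 occupied -> index 0.
Insert 367: h=3, slot 3 empty -> index 3.
Insert 38: h=12, slots 12,0,3 occupied -> index 8.
Insert 634: h=10, slot 10 empty -> index 10.
Insert 961: h=12, slots 12,0,3,8 occupied -> index 2.
Insert 272: h=12, slots 12,0,3,8,2 occupied -> index 11.
Table: [623, -, 961, 367, -, -, -, -, 38, -, 634, 272, 818]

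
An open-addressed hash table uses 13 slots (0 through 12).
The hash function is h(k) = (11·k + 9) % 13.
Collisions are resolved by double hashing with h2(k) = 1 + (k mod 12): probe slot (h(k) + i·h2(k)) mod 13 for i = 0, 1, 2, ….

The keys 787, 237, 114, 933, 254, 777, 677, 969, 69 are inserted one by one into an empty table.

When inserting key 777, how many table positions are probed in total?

787 hashes to 8; slot 8 is free -> place at 8.
237 hashes to 3; slot 3 is free -> place at 3.
114 hashes to 2; slot 2 is free -> place at 2.
933 hashes to 2, h2=10; 2 taken -> place at 12.
254 hashes to 8, h2=3; 8 taken -> place at 11.
777 hashes to 2, h2=10; 2,12 taken -> place at 9.
677 hashes to 7; slot 7 is free -> place at 7.
969 hashes to 8, h2=10; 8 taken -> place at 5.
69 hashes to 1; slot 1 is free -> place at 1.
Table: [∅, 69, 114, 237, ∅, 969, ∅, 677, 787, 777, ∅, 254, 933]

3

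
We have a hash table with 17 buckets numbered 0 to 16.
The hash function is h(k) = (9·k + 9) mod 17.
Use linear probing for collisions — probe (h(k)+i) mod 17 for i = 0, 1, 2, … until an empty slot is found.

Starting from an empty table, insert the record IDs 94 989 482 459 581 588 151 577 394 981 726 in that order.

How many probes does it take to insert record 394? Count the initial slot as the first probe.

3

94: h=5 → slot 5
989: h=2 → slot 2
482: h=12 → slot 12
459: h=9 → slot 9
581: h=2, probe 2,3 → slot 3
588: h=14 → slot 14
151: h=8 → slot 8
577: h=0 → slot 0
394: h=2, probe 2,3,4 → slot 4
981: h=15 → slot 15
726: h=15, probe 15,16 → slot 16
Table: [577, —, 989, 581, 394, 94, —, —, 151, 459, —, —, 482, —, 588, 981, 726]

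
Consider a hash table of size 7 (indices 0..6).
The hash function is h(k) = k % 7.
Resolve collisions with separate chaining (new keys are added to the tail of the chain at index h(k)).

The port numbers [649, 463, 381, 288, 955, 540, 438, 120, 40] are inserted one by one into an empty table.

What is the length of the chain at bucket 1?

649 -> bucket 5
463 -> bucket 1
381 -> bucket 3
288 -> bucket 1 (collision)
955 -> bucket 3 (collision)
540 -> bucket 1 (collision)
438 -> bucket 4
120 -> bucket 1 (collision)
40 -> bucket 5 (collision)
Final buckets:
0: _
1: 463 -> 288 -> 540 -> 120
2: _
3: 381 -> 955
4: 438
5: 649 -> 40
6: _

4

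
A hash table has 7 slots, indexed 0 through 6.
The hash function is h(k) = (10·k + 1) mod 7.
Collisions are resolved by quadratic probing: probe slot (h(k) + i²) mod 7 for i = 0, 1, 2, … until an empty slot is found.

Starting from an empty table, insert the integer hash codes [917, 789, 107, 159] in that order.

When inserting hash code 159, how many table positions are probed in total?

2

917: h=1 => slot 1
789: h=2 => slot 2
107: h=0 => slot 0
159: h=2, probe 2,3 => slot 3
Table: [107, 917, 789, 159, ∅, ∅, ∅]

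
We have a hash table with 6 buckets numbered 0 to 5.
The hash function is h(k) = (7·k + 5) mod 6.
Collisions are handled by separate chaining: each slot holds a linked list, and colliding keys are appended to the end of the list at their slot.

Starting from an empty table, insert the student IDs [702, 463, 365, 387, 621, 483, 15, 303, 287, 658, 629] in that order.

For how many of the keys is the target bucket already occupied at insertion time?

6

Insert 702: h=5, bucket 5 empty -> new chain.
Insert 463: h=0, bucket 0 empty -> new chain.
Insert 365: h=4, bucket 4 empty -> new chain.
Insert 387: h=2, bucket 2 empty -> new chain.
Insert 621: h=2, bucket 2 nonempty -> append to chain.
Insert 483: h=2, bucket 2 nonempty -> append to chain.
Insert 15: h=2, bucket 2 nonempty -> append to chain.
Insert 303: h=2, bucket 2 nonempty -> append to chain.
Insert 287: h=4, bucket 4 nonempty -> append to chain.
Insert 658: h=3, bucket 3 empty -> new chain.
Insert 629: h=4, bucket 4 nonempty -> append to chain.
Final buckets:
0: 463
1: ∅
2: 387 -> 621 -> 483 -> 15 -> 303
3: 658
4: 365 -> 287 -> 629
5: 702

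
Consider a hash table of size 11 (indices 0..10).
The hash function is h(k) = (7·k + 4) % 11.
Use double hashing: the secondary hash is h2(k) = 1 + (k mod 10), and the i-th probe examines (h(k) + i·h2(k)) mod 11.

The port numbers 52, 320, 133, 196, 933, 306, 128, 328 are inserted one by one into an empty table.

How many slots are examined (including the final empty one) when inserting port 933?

3

52: h=5 → slot 5
320: h=0 → slot 0
133: h=0, h2=4, probe 0,4 → slot 4
196: h=1 → slot 1
933: h=1, h2=4, probe 1,5,9 → slot 9
306: h=1, h2=7, probe 1,8 → slot 8
128: h=9, h2=9, probe 9,7 → slot 7
328: h=1, h2=9, probe 1,10 → slot 10
Table: [320, 196, —, —, 133, 52, —, 128, 306, 933, 328]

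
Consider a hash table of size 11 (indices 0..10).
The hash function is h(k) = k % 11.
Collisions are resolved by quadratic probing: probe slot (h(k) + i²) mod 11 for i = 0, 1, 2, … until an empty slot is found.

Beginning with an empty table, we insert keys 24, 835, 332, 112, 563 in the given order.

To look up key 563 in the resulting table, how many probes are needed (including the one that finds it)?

4

24 hashes to 2; slot 2 is free → place at 2.
835 hashes to 10; slot 10 is free → place at 10.
332 hashes to 2; 2 taken → place at 3.
112 hashes to 2; 2,3 taken → place at 6.
563 hashes to 2; 2,3,6 taken → place at 0.
Table: [563, —, 24, 332, —, —, 112, —, —, —, 835]
Lookup 563: h=2, probe 2,3,6,0 → found at 0.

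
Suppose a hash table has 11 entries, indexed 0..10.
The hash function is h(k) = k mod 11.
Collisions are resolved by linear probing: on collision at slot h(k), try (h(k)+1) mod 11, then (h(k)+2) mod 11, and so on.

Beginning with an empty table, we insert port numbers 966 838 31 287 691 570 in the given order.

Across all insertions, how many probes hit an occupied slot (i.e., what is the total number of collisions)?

8

966 hashes to 9; slot 9 is free → place at 9.
838 hashes to 2; slot 2 is free → place at 2.
31 hashes to 9; 9 taken → place at 10.
287 hashes to 1; slot 1 is free → place at 1.
691 hashes to 9; 9,10 taken → place at 0.
570 hashes to 9; 9,10,0,1,2 taken → place at 3.
Table: [691, 287, 838, 570, _, _, _, _, _, 966, 31]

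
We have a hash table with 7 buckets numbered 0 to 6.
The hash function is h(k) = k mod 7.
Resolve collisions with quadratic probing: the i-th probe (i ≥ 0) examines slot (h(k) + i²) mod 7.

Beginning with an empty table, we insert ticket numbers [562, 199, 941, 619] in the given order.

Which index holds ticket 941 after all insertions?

Insert 562: h=2, slot 2 empty -> index 2.
Insert 199: h=3, slot 3 empty -> index 3.
Insert 941: h=3, slot 3 occupied -> index 4.
Insert 619: h=3, slots 3,4 occupied -> index 0.
Table: [619, _, 562, 199, 941, _, _]

4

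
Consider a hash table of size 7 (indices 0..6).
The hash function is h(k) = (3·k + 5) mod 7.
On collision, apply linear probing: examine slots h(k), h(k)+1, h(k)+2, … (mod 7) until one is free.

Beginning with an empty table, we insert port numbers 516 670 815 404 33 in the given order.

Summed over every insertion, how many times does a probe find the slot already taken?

516 hashes to 6; slot 6 is free -> place at 6.
670 hashes to 6; 6 taken -> place at 0.
815 hashes to 0; 0 taken -> place at 1.
404 hashes to 6; 6,0,1 taken -> place at 2.
33 hashes to 6; 6,0,1,2 taken -> place at 3.
Table: [670, 815, 404, 33, ∅, ∅, 516]

9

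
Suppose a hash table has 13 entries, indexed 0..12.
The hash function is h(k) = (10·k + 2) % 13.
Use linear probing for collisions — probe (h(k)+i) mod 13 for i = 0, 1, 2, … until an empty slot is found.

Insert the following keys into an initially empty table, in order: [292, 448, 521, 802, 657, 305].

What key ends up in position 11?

292: h=10 → slot 10
448: h=10, probe 10,11 → slot 11
521: h=12 → slot 12
802: h=1 → slot 1
657: h=7 → slot 7
305: h=10, probe 10,11,12,0 → slot 0
Table: [305, 802, ., ., ., ., ., 657, ., ., 292, 448, 521]

448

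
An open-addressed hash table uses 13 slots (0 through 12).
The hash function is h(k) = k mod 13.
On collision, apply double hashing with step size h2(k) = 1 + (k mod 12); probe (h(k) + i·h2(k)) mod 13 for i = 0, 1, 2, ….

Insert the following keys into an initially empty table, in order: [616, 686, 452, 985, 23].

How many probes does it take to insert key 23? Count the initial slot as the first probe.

Insert 616: h=5, slot 5 empty => index 5.
Insert 686: h=10, slot 10 empty => index 10.
Insert 452: h=10, h2=9, slot 10 occupied => index 6.
Insert 985: h=10, h2=2, slot 10 occupied => index 12.
Insert 23: h=10, h2=12, slot 10 occupied => index 9.
Table: [., ., ., ., ., 616, 452, ., ., 23, 686, ., 985]

2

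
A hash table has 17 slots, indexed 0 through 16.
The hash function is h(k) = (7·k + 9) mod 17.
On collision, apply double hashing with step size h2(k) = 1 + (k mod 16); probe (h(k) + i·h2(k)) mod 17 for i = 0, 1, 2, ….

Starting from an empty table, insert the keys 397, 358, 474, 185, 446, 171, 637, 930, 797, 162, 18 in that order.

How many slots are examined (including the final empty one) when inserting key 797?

2

397: h=0 -> slot 0
358: h=16 -> slot 16
474: h=12 -> slot 12
185: h=12, h2=10, probe 12,5 -> slot 5
446: h=3 -> slot 3
171: h=16, h2=12, probe 16,11 -> slot 11
637: h=14 -> slot 14
930: h=8 -> slot 8
797: h=12, h2=14, probe 12,9 -> slot 9
162: h=4 -> slot 4
18: h=16, h2=3, probe 16,2 -> slot 2
Table: [397, -, 18, 446, 162, 185, -, -, 930, 797, -, 171, 474, -, 637, -, 358]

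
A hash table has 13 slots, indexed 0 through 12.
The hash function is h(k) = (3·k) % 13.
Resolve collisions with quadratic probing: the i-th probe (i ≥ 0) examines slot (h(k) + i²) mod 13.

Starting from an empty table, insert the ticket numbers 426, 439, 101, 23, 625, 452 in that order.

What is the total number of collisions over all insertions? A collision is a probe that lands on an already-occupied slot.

426: h=4 => slot 4
439: h=4, probe 4,5 => slot 5
101: h=4, probe 4,5,8 => slot 8
23: h=4, probe 4,5,8,0 => slot 0
625: h=3 => slot 3
452: h=4, probe 4,5,8,0,7 => slot 7
Table: [23, -, -, 625, 426, 439, -, 452, 101, -, -, -, -]

10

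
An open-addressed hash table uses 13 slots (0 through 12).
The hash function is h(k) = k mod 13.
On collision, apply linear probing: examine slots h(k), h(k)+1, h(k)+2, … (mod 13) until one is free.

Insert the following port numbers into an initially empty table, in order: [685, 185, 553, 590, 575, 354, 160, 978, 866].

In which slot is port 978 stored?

Insert 685: h=9, slot 9 empty -> index 9.
Insert 185: h=3, slot 3 empty -> index 3.
Insert 553: h=7, slot 7 empty -> index 7.
Insert 590: h=5, slot 5 empty -> index 5.
Insert 575: h=3, slot 3 occupied -> index 4.
Insert 354: h=3, slots 3,4,5 occupied -> index 6.
Insert 160: h=4, slots 4,5,6,7 occupied -> index 8.
Insert 978: h=3, slots 3,4,5,6,7,8,9 occupied -> index 10.
Insert 866: h=8, slots 8,9,10 occupied -> index 11.
Table: [—, —, —, 185, 575, 590, 354, 553, 160, 685, 978, 866, —]

10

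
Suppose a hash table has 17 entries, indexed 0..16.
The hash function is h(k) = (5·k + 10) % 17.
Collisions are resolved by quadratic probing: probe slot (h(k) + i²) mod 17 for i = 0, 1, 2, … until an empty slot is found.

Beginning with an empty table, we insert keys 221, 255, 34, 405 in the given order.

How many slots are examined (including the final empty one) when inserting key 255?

221: h=10 → slot 10
255: h=10, probe 10,11 → slot 11
34: h=10, probe 10,11,14 → slot 14
405: h=12 → slot 12
Table: [., ., ., ., ., ., ., ., ., ., 221, 255, 405, ., 34, ., .]

2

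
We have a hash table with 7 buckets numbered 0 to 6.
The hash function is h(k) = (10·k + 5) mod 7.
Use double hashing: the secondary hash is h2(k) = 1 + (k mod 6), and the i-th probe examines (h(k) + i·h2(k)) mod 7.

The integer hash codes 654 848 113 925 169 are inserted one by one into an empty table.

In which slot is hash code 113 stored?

654 hashes to 0; slot 0 is free => place at 0.
848 hashes to 1; slot 1 is free => place at 1.
113 hashes to 1, h2=6; 1,0 taken => place at 6.
925 hashes to 1, h2=2; 1 taken => place at 3.
169 hashes to 1, h2=2; 1,3 taken => place at 5.
Table: [654, 848, _, 925, _, 169, 113]

6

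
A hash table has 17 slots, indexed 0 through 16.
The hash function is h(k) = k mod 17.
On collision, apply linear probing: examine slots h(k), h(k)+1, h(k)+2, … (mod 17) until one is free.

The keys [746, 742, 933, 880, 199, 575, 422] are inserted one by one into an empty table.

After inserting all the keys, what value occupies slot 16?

933

746 hashes to 15; slot 15 is free -> place at 15.
742 hashes to 11; slot 11 is free -> place at 11.
933 hashes to 15; 15 taken -> place at 16.
880 hashes to 13; slot 13 is free -> place at 13.
199 hashes to 12; slot 12 is free -> place at 12.
575 hashes to 14; slot 14 is free -> place at 14.
422 hashes to 14; 14,15,16 taken -> place at 0.
Table: [422, ., ., ., ., ., ., ., ., ., ., 742, 199, 880, 575, 746, 933]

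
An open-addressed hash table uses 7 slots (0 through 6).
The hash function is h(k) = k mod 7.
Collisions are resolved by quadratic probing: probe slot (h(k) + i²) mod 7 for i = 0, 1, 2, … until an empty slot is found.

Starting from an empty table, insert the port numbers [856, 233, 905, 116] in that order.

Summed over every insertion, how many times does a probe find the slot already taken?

3

Insert 856: h=2, slot 2 empty => index 2.
Insert 233: h=2, slot 2 occupied => index 3.
Insert 905: h=2, slots 2,3 occupied => index 6.
Insert 116: h=4, slot 4 empty => index 4.
Table: [_, _, 856, 233, 116, _, 905]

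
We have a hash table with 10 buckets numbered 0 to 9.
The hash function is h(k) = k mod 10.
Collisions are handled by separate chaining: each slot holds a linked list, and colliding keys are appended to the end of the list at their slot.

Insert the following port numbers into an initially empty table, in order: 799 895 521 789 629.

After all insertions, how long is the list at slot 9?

3

Insert 799: h=9, bucket 9 empty → new chain.
Insert 895: h=5, bucket 5 empty → new chain.
Insert 521: h=1, bucket 1 empty → new chain.
Insert 789: h=9, bucket 9 nonempty → append to chain.
Insert 629: h=9, bucket 9 nonempty → append to chain.
Final buckets:
0: -
1: 521
2: -
3: -
4: -
5: 895
6: -
7: -
8: -
9: 799 -> 789 -> 629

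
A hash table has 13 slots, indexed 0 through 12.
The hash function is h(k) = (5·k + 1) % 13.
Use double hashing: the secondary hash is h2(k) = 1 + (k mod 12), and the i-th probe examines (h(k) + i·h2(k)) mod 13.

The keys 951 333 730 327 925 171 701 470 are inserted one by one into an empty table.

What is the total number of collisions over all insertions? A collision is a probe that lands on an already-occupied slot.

10

Insert 951: h=11, slot 11 empty => index 11.
Insert 333: h=2, slot 2 empty => index 2.
Insert 730: h=11, h2=11, slot 11 occupied => index 9.
Insert 327: h=11, h2=4, slots 11,2 occupied => index 6.
Insert 925: h=11, h2=2, slot 11 occupied => index 0.
Insert 171: h=11, h2=4, slots 11,2,6 occupied => index 10.
Insert 701: h=9, h2=6, slots 9,2 occupied => index 8.
Insert 470: h=11, h2=3, slot 11 occupied => index 1.
Table: [925, 470, 333, _, _, _, 327, _, 701, 730, 171, 951, _]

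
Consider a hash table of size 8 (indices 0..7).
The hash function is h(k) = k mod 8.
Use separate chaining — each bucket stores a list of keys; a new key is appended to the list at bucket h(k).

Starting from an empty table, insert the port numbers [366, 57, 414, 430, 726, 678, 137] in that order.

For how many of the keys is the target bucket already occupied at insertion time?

366 -> bucket 6
57 -> bucket 1
414 -> bucket 6 (collision)
430 -> bucket 6 (collision)
726 -> bucket 6 (collision)
678 -> bucket 6 (collision)
137 -> bucket 1 (collision)
Final buckets:
0: .
1: 57 -> 137
2: .
3: .
4: .
5: .
6: 366 -> 414 -> 430 -> 726 -> 678
7: .

5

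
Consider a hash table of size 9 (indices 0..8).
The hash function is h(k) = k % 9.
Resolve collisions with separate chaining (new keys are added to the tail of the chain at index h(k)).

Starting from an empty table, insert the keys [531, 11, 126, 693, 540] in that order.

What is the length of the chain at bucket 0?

4

Insert 531: h=0, bucket 0 empty -> new chain.
Insert 11: h=2, bucket 2 empty -> new chain.
Insert 126: h=0, bucket 0 nonempty -> append to chain.
Insert 693: h=0, bucket 0 nonempty -> append to chain.
Insert 540: h=0, bucket 0 nonempty -> append to chain.
Final buckets:
0: 531 -> 126 -> 693 -> 540
1: .
2: 11
3: .
4: .
5: .
6: .
7: .
8: .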